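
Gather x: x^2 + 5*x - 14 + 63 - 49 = x^2 + 5*x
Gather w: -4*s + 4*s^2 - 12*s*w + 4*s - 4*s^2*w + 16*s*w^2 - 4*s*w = 4*s^2 + 16*s*w^2 + w*(-4*s^2 - 16*s)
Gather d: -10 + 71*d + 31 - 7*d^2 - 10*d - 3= -7*d^2 + 61*d + 18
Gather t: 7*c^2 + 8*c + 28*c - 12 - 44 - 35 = 7*c^2 + 36*c - 91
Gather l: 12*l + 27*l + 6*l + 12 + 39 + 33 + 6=45*l + 90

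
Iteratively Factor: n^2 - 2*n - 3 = (n - 3)*(n + 1)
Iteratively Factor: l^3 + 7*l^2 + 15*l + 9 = (l + 3)*(l^2 + 4*l + 3) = (l + 3)^2*(l + 1)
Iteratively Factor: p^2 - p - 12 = (p + 3)*(p - 4)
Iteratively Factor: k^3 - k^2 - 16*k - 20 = (k + 2)*(k^2 - 3*k - 10) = (k + 2)^2*(k - 5)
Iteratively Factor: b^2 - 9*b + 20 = (b - 4)*(b - 5)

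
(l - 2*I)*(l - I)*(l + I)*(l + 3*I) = l^4 + I*l^3 + 7*l^2 + I*l + 6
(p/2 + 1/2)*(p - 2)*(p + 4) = p^3/2 + 3*p^2/2 - 3*p - 4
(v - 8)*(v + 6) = v^2 - 2*v - 48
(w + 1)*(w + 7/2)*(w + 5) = w^3 + 19*w^2/2 + 26*w + 35/2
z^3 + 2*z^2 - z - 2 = (z - 1)*(z + 1)*(z + 2)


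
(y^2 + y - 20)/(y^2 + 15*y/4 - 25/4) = 4*(y - 4)/(4*y - 5)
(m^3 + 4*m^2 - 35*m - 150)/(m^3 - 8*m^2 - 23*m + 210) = (m + 5)/(m - 7)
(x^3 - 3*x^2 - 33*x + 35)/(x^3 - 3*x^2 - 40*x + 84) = (x^2 + 4*x - 5)/(x^2 + 4*x - 12)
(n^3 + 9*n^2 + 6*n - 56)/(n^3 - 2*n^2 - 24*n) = (n^2 + 5*n - 14)/(n*(n - 6))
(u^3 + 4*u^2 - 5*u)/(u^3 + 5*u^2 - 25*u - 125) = u*(u - 1)/(u^2 - 25)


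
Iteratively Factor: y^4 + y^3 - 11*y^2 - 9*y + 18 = (y - 3)*(y^3 + 4*y^2 + y - 6) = (y - 3)*(y + 2)*(y^2 + 2*y - 3) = (y - 3)*(y + 2)*(y + 3)*(y - 1)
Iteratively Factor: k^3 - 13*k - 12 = (k + 3)*(k^2 - 3*k - 4) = (k + 1)*(k + 3)*(k - 4)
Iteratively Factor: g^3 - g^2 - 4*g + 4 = (g + 2)*(g^2 - 3*g + 2) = (g - 1)*(g + 2)*(g - 2)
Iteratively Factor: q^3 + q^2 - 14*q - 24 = (q + 3)*(q^2 - 2*q - 8) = (q - 4)*(q + 3)*(q + 2)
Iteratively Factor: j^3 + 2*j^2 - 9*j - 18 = (j - 3)*(j^2 + 5*j + 6) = (j - 3)*(j + 3)*(j + 2)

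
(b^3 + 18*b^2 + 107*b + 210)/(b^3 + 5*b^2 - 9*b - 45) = (b^2 + 13*b + 42)/(b^2 - 9)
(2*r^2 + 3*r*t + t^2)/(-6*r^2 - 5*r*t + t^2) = (-2*r - t)/(6*r - t)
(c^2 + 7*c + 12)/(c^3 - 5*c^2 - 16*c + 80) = (c + 3)/(c^2 - 9*c + 20)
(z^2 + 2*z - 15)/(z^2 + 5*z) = (z - 3)/z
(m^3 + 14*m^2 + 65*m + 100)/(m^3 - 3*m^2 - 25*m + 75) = (m^2 + 9*m + 20)/(m^2 - 8*m + 15)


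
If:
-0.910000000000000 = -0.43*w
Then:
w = 2.12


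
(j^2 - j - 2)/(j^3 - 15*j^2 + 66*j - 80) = (j + 1)/(j^2 - 13*j + 40)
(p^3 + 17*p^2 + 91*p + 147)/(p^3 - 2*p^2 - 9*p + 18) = (p^2 + 14*p + 49)/(p^2 - 5*p + 6)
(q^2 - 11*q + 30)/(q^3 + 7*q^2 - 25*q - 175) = (q - 6)/(q^2 + 12*q + 35)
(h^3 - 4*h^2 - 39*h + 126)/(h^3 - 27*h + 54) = (h - 7)/(h - 3)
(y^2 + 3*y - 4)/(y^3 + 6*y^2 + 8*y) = (y - 1)/(y*(y + 2))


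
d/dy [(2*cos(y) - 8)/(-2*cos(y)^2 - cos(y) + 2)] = 4*(sin(y)^2 + 8*cos(y))*sin(y)/(cos(y) + cos(2*y) - 1)^2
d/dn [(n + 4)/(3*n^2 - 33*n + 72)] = (n^2 - 11*n - (n + 4)*(2*n - 11) + 24)/(3*(n^2 - 11*n + 24)^2)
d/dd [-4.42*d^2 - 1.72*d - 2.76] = -8.84*d - 1.72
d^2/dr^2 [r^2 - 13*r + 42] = 2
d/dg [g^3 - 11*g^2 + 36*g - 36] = 3*g^2 - 22*g + 36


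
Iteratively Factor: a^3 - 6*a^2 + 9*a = (a - 3)*(a^2 - 3*a) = (a - 3)^2*(a)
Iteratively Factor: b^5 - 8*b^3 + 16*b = (b - 2)*(b^4 + 2*b^3 - 4*b^2 - 8*b) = (b - 2)*(b + 2)*(b^3 - 4*b) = b*(b - 2)*(b + 2)*(b^2 - 4) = b*(b - 2)*(b + 2)^2*(b - 2)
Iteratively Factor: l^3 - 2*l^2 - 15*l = (l - 5)*(l^2 + 3*l) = l*(l - 5)*(l + 3)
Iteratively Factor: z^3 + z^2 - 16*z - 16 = (z + 1)*(z^2 - 16) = (z + 1)*(z + 4)*(z - 4)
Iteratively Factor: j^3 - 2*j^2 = (j)*(j^2 - 2*j) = j*(j - 2)*(j)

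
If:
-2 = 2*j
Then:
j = -1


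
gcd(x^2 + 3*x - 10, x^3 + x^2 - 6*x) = x - 2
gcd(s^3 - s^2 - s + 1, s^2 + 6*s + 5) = s + 1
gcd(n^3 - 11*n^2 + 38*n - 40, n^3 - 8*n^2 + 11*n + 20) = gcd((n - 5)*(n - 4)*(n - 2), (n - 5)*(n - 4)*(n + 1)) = n^2 - 9*n + 20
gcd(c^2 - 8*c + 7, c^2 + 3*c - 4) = c - 1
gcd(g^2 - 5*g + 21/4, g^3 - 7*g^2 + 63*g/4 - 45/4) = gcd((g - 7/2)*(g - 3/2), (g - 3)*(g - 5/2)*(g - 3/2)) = g - 3/2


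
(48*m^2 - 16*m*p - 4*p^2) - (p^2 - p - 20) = 48*m^2 - 16*m*p - 5*p^2 + p + 20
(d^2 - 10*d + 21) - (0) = d^2 - 10*d + 21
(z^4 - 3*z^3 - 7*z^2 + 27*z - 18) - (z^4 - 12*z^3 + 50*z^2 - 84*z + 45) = 9*z^3 - 57*z^2 + 111*z - 63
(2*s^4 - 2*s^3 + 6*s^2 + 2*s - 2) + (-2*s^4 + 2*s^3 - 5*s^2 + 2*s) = s^2 + 4*s - 2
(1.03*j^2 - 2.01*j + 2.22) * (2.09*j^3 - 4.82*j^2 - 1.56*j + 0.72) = 2.1527*j^5 - 9.1655*j^4 + 12.7212*j^3 - 6.8232*j^2 - 4.9104*j + 1.5984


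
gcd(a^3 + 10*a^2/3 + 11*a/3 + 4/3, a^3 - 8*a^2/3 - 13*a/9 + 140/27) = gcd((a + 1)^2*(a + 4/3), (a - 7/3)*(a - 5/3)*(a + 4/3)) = a + 4/3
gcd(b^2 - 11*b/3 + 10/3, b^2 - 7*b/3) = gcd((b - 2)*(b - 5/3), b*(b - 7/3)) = 1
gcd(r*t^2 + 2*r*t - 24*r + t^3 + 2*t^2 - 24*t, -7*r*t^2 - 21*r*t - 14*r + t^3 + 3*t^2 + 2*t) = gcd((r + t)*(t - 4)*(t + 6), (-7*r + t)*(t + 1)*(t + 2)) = 1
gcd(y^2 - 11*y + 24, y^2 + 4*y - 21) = y - 3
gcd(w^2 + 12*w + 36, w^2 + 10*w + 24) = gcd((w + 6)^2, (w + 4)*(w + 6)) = w + 6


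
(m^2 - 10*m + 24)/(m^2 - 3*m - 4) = (m - 6)/(m + 1)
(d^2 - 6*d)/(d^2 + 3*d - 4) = d*(d - 6)/(d^2 + 3*d - 4)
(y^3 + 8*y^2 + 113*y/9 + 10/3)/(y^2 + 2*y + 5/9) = y + 6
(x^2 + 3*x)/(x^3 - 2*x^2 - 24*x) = (x + 3)/(x^2 - 2*x - 24)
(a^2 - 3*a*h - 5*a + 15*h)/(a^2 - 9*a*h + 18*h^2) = (a - 5)/(a - 6*h)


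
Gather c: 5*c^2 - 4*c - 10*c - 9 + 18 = 5*c^2 - 14*c + 9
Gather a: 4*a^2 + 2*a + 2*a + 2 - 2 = 4*a^2 + 4*a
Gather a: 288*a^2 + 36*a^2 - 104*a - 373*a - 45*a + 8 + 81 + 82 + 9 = 324*a^2 - 522*a + 180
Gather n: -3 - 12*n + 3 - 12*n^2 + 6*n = -12*n^2 - 6*n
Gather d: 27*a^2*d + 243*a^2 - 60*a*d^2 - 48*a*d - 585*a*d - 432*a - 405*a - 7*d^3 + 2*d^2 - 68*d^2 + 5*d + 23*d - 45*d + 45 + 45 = 243*a^2 - 837*a - 7*d^3 + d^2*(-60*a - 66) + d*(27*a^2 - 633*a - 17) + 90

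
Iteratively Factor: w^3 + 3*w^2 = (w)*(w^2 + 3*w) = w*(w + 3)*(w)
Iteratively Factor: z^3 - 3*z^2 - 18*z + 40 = (z - 2)*(z^2 - z - 20) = (z - 5)*(z - 2)*(z + 4)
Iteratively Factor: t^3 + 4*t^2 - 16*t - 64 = (t + 4)*(t^2 - 16) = (t + 4)^2*(t - 4)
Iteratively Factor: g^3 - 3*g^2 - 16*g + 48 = (g - 3)*(g^2 - 16) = (g - 3)*(g + 4)*(g - 4)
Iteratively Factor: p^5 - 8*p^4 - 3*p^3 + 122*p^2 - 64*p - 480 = (p - 5)*(p^4 - 3*p^3 - 18*p^2 + 32*p + 96) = (p - 5)*(p - 4)*(p^3 + p^2 - 14*p - 24) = (p - 5)*(p - 4)*(p + 2)*(p^2 - p - 12) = (p - 5)*(p - 4)*(p + 2)*(p + 3)*(p - 4)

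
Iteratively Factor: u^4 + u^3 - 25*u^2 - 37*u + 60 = (u - 5)*(u^3 + 6*u^2 + 5*u - 12) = (u - 5)*(u + 4)*(u^2 + 2*u - 3) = (u - 5)*(u + 3)*(u + 4)*(u - 1)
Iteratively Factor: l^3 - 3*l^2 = (l - 3)*(l^2) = l*(l - 3)*(l)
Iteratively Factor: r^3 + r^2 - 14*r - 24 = (r + 2)*(r^2 - r - 12) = (r - 4)*(r + 2)*(r + 3)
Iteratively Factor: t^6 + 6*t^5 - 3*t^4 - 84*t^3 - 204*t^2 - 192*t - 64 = (t + 2)*(t^5 + 4*t^4 - 11*t^3 - 62*t^2 - 80*t - 32) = (t + 2)^2*(t^4 + 2*t^3 - 15*t^2 - 32*t - 16) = (t + 2)^2*(t + 4)*(t^3 - 2*t^2 - 7*t - 4) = (t + 1)*(t + 2)^2*(t + 4)*(t^2 - 3*t - 4) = (t + 1)^2*(t + 2)^2*(t + 4)*(t - 4)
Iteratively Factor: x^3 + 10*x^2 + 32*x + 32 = (x + 4)*(x^2 + 6*x + 8) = (x + 4)^2*(x + 2)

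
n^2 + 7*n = n*(n + 7)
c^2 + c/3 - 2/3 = (c - 2/3)*(c + 1)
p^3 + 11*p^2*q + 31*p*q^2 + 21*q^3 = (p + q)*(p + 3*q)*(p + 7*q)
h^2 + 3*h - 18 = (h - 3)*(h + 6)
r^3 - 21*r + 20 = (r - 4)*(r - 1)*(r + 5)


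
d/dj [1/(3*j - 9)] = -1/(3*(j - 3)^2)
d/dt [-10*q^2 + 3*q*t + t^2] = 3*q + 2*t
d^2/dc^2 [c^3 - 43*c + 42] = 6*c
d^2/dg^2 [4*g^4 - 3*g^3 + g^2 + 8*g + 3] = 48*g^2 - 18*g + 2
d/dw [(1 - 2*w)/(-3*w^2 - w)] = (-6*w^2 + 6*w + 1)/(w^2*(9*w^2 + 6*w + 1))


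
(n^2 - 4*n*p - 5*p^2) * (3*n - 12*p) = 3*n^3 - 24*n^2*p + 33*n*p^2 + 60*p^3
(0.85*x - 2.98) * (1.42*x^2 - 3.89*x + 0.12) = 1.207*x^3 - 7.5381*x^2 + 11.6942*x - 0.3576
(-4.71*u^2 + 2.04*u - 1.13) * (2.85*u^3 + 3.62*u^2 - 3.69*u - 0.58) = -13.4235*u^5 - 11.2362*u^4 + 21.5442*u^3 - 8.8864*u^2 + 2.9865*u + 0.6554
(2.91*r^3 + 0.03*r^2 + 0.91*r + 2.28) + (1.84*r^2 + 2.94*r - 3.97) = 2.91*r^3 + 1.87*r^2 + 3.85*r - 1.69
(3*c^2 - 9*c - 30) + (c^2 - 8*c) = 4*c^2 - 17*c - 30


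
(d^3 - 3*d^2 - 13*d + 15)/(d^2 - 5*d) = d + 2 - 3/d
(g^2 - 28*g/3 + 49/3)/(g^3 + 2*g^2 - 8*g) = (3*g^2 - 28*g + 49)/(3*g*(g^2 + 2*g - 8))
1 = 1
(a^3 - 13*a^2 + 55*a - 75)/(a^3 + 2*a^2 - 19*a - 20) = (a^3 - 13*a^2 + 55*a - 75)/(a^3 + 2*a^2 - 19*a - 20)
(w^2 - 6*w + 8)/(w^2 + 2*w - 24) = (w - 2)/(w + 6)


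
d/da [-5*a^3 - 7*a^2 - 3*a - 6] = -15*a^2 - 14*a - 3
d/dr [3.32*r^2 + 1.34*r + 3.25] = 6.64*r + 1.34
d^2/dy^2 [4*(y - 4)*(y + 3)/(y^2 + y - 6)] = -16/(y^3 - 6*y^2 + 12*y - 8)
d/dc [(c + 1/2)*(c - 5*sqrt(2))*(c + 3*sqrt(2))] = 3*c^2 - 4*sqrt(2)*c + c - 30 - sqrt(2)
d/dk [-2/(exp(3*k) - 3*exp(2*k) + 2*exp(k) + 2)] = (6*exp(2*k) - 12*exp(k) + 4)*exp(k)/(exp(3*k) - 3*exp(2*k) + 2*exp(k) + 2)^2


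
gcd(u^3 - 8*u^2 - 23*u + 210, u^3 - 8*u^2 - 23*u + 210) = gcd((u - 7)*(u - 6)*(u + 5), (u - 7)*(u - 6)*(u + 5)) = u^3 - 8*u^2 - 23*u + 210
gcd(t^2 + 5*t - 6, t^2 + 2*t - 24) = t + 6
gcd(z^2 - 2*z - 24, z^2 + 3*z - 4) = z + 4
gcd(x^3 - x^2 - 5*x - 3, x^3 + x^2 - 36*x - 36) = x + 1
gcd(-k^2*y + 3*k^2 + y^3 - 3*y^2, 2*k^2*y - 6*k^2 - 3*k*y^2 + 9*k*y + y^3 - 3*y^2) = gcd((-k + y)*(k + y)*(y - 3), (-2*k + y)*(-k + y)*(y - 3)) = -k*y + 3*k + y^2 - 3*y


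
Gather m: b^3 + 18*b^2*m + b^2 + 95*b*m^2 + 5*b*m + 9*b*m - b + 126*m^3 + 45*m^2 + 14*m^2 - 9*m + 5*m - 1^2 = b^3 + b^2 - b + 126*m^3 + m^2*(95*b + 59) + m*(18*b^2 + 14*b - 4) - 1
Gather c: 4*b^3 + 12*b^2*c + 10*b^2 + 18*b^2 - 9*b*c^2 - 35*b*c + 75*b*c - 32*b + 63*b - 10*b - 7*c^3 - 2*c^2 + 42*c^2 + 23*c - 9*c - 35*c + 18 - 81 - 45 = 4*b^3 + 28*b^2 + 21*b - 7*c^3 + c^2*(40 - 9*b) + c*(12*b^2 + 40*b - 21) - 108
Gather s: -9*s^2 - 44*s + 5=-9*s^2 - 44*s + 5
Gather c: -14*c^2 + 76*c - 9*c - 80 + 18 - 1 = -14*c^2 + 67*c - 63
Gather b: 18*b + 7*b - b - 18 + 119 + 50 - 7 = 24*b + 144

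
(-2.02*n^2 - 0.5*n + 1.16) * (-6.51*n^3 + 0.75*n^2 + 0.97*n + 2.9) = 13.1502*n^5 + 1.74*n^4 - 9.886*n^3 - 5.473*n^2 - 0.3248*n + 3.364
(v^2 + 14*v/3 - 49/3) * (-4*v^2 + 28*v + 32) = -4*v^4 + 28*v^3/3 + 228*v^2 - 308*v - 1568/3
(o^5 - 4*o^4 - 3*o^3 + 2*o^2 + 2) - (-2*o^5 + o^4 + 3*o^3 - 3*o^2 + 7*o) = 3*o^5 - 5*o^4 - 6*o^3 + 5*o^2 - 7*o + 2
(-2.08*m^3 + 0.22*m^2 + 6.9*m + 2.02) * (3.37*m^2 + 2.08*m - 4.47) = -7.0096*m^5 - 3.585*m^4 + 33.0082*m^3 + 20.176*m^2 - 26.6414*m - 9.0294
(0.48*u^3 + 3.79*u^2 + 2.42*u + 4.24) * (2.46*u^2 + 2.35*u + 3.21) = 1.1808*u^5 + 10.4514*u^4 + 16.4005*u^3 + 28.2833*u^2 + 17.7322*u + 13.6104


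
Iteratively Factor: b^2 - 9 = (b - 3)*(b + 3)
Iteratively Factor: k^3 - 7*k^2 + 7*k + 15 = (k + 1)*(k^2 - 8*k + 15) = (k - 3)*(k + 1)*(k - 5)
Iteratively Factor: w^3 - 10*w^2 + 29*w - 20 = (w - 1)*(w^2 - 9*w + 20) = (w - 5)*(w - 1)*(w - 4)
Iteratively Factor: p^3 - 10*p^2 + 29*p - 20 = (p - 4)*(p^2 - 6*p + 5) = (p - 5)*(p - 4)*(p - 1)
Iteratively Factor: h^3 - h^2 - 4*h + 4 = (h + 2)*(h^2 - 3*h + 2) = (h - 2)*(h + 2)*(h - 1)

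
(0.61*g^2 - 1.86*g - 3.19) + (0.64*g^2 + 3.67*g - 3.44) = 1.25*g^2 + 1.81*g - 6.63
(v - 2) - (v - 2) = 0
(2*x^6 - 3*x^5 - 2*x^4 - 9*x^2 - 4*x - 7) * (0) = 0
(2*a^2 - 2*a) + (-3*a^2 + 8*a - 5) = -a^2 + 6*a - 5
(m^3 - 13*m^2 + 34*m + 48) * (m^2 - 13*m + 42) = m^5 - 26*m^4 + 245*m^3 - 940*m^2 + 804*m + 2016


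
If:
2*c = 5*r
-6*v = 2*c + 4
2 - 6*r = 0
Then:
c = 5/6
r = 1/3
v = -17/18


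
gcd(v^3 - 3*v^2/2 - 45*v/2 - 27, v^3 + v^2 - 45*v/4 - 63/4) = v^2 + 9*v/2 + 9/2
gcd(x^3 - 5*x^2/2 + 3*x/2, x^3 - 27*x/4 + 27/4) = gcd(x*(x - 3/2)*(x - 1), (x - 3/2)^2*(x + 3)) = x - 3/2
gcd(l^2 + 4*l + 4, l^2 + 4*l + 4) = l^2 + 4*l + 4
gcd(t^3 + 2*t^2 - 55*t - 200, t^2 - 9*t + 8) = t - 8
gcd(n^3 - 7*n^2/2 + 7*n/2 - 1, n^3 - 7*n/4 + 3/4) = n^2 - 3*n/2 + 1/2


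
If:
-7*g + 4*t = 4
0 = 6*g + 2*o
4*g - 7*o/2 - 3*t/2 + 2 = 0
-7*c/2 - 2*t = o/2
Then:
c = -52/95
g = -4/95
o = 12/95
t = 88/95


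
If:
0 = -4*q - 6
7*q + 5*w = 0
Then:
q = -3/2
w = 21/10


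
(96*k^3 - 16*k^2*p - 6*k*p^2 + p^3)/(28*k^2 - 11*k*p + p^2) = (-24*k^2 - 2*k*p + p^2)/(-7*k + p)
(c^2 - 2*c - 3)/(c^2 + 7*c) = (c^2 - 2*c - 3)/(c*(c + 7))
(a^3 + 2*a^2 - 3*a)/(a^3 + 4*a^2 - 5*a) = (a + 3)/(a + 5)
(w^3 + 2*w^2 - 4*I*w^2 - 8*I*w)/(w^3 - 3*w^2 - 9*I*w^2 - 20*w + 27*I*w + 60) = w*(w + 2)/(w^2 - w*(3 + 5*I) + 15*I)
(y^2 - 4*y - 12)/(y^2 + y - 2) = (y - 6)/(y - 1)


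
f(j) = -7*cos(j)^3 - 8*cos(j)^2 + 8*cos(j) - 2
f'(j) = 21*sin(j)*cos(j)^2 + 16*sin(j)*cos(j) - 8*sin(j)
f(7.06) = -2.90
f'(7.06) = 9.88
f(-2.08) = -6.99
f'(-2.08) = 9.44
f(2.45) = -9.71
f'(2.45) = -5.02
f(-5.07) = -0.48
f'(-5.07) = 0.16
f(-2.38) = -9.33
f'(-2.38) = 5.92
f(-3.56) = -10.65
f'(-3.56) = -2.07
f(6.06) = -8.30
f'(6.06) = -6.10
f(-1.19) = -0.49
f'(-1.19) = -0.79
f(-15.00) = -9.63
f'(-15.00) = 5.23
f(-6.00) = -7.89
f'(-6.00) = 7.47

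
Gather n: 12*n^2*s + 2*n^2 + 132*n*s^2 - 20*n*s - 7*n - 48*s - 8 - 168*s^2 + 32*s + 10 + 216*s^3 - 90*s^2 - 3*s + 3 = n^2*(12*s + 2) + n*(132*s^2 - 20*s - 7) + 216*s^3 - 258*s^2 - 19*s + 5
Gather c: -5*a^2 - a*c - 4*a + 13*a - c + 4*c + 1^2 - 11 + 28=-5*a^2 + 9*a + c*(3 - a) + 18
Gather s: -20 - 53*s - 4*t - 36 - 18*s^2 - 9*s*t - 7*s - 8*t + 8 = -18*s^2 + s*(-9*t - 60) - 12*t - 48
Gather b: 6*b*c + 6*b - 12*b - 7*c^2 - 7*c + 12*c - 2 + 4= b*(6*c - 6) - 7*c^2 + 5*c + 2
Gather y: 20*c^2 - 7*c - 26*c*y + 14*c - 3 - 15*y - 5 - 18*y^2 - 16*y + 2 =20*c^2 + 7*c - 18*y^2 + y*(-26*c - 31) - 6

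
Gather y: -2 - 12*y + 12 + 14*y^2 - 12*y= 14*y^2 - 24*y + 10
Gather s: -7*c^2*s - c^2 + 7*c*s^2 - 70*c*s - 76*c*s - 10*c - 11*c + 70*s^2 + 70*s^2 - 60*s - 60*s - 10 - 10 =-c^2 - 21*c + s^2*(7*c + 140) + s*(-7*c^2 - 146*c - 120) - 20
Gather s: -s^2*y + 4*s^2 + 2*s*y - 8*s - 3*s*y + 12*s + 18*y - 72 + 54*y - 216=s^2*(4 - y) + s*(4 - y) + 72*y - 288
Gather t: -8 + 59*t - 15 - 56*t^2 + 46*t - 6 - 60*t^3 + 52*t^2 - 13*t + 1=-60*t^3 - 4*t^2 + 92*t - 28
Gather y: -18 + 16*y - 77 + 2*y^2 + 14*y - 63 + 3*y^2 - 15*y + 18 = 5*y^2 + 15*y - 140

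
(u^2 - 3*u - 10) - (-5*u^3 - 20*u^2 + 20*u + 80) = 5*u^3 + 21*u^2 - 23*u - 90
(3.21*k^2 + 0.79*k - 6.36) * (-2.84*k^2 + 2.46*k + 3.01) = -9.1164*k^4 + 5.653*k^3 + 29.6679*k^2 - 13.2677*k - 19.1436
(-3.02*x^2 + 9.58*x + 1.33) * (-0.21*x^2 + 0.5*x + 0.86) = 0.6342*x^4 - 3.5218*x^3 + 1.9135*x^2 + 8.9038*x + 1.1438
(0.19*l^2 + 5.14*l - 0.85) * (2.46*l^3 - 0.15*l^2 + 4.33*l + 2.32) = 0.4674*l^5 + 12.6159*l^4 - 2.0393*l^3 + 22.8245*l^2 + 8.2443*l - 1.972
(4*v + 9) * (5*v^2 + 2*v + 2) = 20*v^3 + 53*v^2 + 26*v + 18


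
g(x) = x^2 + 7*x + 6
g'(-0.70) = 5.60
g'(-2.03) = 2.94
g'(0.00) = 7.00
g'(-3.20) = 0.60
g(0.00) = 6.00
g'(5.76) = 18.52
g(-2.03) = -4.09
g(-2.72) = -5.64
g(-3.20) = -6.16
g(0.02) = 6.14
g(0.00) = 6.00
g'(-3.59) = -0.18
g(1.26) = 16.41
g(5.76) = 79.50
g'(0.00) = 7.00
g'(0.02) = 7.04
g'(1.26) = 9.52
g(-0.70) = 1.59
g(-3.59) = -6.24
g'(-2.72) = 1.56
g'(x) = 2*x + 7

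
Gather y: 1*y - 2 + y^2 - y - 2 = y^2 - 4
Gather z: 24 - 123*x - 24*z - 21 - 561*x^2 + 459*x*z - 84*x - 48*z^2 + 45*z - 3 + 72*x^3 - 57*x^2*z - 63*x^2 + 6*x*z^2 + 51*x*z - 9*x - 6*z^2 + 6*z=72*x^3 - 624*x^2 - 216*x + z^2*(6*x - 54) + z*(-57*x^2 + 510*x + 27)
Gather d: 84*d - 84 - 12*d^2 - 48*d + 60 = -12*d^2 + 36*d - 24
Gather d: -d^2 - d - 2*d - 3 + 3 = -d^2 - 3*d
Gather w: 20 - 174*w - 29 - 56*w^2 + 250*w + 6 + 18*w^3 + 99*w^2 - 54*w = 18*w^3 + 43*w^2 + 22*w - 3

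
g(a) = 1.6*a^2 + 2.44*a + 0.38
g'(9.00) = 31.24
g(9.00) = 151.94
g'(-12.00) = -35.96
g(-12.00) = 201.50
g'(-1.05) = -0.92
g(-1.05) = -0.42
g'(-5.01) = -13.59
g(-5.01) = 28.32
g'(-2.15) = -4.44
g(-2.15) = 2.53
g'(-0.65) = 0.36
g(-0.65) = -0.53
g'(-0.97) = -0.66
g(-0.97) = -0.48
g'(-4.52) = -12.02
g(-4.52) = 22.04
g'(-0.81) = -0.15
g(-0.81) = -0.55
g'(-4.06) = -10.55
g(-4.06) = 16.85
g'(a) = 3.2*a + 2.44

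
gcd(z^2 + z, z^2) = z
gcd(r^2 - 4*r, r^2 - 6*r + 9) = 1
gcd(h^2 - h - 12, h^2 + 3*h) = h + 3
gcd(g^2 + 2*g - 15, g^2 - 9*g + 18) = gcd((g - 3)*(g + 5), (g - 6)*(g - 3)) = g - 3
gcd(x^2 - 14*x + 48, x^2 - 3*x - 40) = x - 8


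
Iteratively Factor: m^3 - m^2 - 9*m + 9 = (m - 3)*(m^2 + 2*m - 3) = (m - 3)*(m - 1)*(m + 3)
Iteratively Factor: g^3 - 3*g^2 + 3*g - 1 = (g - 1)*(g^2 - 2*g + 1) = (g - 1)^2*(g - 1)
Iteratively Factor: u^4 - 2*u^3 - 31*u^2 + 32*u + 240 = (u - 4)*(u^3 + 2*u^2 - 23*u - 60) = (u - 5)*(u - 4)*(u^2 + 7*u + 12) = (u - 5)*(u - 4)*(u + 3)*(u + 4)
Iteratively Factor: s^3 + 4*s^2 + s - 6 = (s + 3)*(s^2 + s - 2) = (s - 1)*(s + 3)*(s + 2)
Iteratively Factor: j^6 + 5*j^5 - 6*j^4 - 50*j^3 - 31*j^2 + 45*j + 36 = (j + 4)*(j^5 + j^4 - 10*j^3 - 10*j^2 + 9*j + 9) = (j + 1)*(j + 4)*(j^4 - 10*j^2 + 9) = (j + 1)^2*(j + 4)*(j^3 - j^2 - 9*j + 9) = (j - 3)*(j + 1)^2*(j + 4)*(j^2 + 2*j - 3) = (j - 3)*(j - 1)*(j + 1)^2*(j + 4)*(j + 3)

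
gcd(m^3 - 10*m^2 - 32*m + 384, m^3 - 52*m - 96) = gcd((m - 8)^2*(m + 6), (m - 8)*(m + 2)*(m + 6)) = m^2 - 2*m - 48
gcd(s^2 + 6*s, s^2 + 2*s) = s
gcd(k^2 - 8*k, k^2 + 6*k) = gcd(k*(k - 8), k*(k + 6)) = k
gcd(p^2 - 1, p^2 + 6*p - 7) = p - 1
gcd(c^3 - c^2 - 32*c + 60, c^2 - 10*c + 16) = c - 2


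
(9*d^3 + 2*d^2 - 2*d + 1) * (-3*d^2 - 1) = -27*d^5 - 6*d^4 - 3*d^3 - 5*d^2 + 2*d - 1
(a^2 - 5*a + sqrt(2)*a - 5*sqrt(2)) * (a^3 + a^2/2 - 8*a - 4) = a^5 - 9*a^4/2 + sqrt(2)*a^4 - 21*a^3/2 - 9*sqrt(2)*a^3/2 - 21*sqrt(2)*a^2/2 + 36*a^2 + 20*a + 36*sqrt(2)*a + 20*sqrt(2)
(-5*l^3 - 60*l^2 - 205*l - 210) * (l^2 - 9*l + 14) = -5*l^5 - 15*l^4 + 265*l^3 + 795*l^2 - 980*l - 2940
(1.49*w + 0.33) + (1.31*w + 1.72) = 2.8*w + 2.05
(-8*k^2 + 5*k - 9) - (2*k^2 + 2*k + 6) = -10*k^2 + 3*k - 15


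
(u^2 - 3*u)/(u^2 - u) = (u - 3)/(u - 1)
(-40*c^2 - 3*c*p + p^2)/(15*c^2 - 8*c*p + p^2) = (-40*c^2 - 3*c*p + p^2)/(15*c^2 - 8*c*p + p^2)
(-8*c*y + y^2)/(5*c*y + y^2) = (-8*c + y)/(5*c + y)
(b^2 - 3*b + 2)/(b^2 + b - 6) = (b - 1)/(b + 3)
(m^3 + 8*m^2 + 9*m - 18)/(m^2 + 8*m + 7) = (m^3 + 8*m^2 + 9*m - 18)/(m^2 + 8*m + 7)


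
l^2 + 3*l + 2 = (l + 1)*(l + 2)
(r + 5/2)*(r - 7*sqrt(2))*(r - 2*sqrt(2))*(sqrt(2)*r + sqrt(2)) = sqrt(2)*r^4 - 18*r^3 + 7*sqrt(2)*r^3/2 - 63*r^2 + 61*sqrt(2)*r^2/2 - 45*r + 98*sqrt(2)*r + 70*sqrt(2)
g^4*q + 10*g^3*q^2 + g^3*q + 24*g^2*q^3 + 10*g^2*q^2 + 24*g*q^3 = g*(g + 4*q)*(g + 6*q)*(g*q + q)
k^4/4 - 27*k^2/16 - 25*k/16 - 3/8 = (k/2 + 1/4)*(k/2 + 1)*(k - 3)*(k + 1/2)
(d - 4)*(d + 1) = d^2 - 3*d - 4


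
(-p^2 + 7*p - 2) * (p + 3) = -p^3 + 4*p^2 + 19*p - 6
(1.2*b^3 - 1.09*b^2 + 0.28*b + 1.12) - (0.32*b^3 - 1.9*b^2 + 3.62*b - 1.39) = 0.88*b^3 + 0.81*b^2 - 3.34*b + 2.51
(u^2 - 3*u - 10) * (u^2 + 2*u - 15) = u^4 - u^3 - 31*u^2 + 25*u + 150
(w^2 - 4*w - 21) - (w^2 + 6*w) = -10*w - 21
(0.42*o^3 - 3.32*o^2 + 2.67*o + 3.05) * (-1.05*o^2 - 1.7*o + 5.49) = -0.441*o^5 + 2.772*o^4 + 5.1463*o^3 - 25.9683*o^2 + 9.4733*o + 16.7445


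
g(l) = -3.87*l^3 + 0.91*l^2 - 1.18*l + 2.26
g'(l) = -11.61*l^2 + 1.82*l - 1.18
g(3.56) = -165.01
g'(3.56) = -141.84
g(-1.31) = 14.07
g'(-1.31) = -23.49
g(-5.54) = 694.75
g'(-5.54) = -367.59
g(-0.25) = 2.67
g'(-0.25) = -2.36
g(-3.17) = 138.42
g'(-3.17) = -123.62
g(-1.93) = 35.75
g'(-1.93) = -47.94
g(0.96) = -1.46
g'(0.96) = -10.13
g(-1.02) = 8.52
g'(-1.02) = -15.12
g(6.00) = -807.98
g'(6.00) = -408.22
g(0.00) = 2.26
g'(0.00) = -1.18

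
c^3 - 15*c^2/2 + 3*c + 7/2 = (c - 7)*(c - 1)*(c + 1/2)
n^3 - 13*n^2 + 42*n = n*(n - 7)*(n - 6)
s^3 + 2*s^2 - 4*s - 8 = (s - 2)*(s + 2)^2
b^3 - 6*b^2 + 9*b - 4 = (b - 4)*(b - 1)^2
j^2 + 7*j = j*(j + 7)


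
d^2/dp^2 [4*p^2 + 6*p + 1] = 8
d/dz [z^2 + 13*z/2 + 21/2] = 2*z + 13/2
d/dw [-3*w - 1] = -3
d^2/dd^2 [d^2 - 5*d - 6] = 2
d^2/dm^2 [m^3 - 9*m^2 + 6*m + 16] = 6*m - 18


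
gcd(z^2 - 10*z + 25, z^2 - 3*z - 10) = z - 5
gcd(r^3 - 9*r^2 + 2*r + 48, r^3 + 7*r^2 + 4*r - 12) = r + 2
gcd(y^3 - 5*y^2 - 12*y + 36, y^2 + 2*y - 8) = y - 2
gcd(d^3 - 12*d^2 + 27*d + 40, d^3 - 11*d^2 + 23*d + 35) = d^2 - 4*d - 5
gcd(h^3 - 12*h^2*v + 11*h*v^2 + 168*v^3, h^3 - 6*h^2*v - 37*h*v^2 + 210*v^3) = -h + 7*v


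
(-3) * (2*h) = -6*h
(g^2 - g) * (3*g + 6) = 3*g^3 + 3*g^2 - 6*g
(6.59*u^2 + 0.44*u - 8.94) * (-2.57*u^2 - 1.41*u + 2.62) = -16.9363*u^4 - 10.4227*u^3 + 39.6212*u^2 + 13.7582*u - 23.4228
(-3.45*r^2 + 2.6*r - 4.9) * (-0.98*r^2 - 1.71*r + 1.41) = 3.381*r^4 + 3.3515*r^3 - 4.5085*r^2 + 12.045*r - 6.909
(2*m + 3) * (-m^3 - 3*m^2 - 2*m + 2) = -2*m^4 - 9*m^3 - 13*m^2 - 2*m + 6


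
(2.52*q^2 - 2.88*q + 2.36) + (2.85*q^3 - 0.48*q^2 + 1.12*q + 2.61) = 2.85*q^3 + 2.04*q^2 - 1.76*q + 4.97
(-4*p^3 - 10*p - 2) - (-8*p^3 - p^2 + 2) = 4*p^3 + p^2 - 10*p - 4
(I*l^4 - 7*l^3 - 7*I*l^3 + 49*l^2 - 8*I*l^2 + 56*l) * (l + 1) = I*l^5 - 7*l^4 - 6*I*l^4 + 42*l^3 - 15*I*l^3 + 105*l^2 - 8*I*l^2 + 56*l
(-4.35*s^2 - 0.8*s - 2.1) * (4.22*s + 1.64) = -18.357*s^3 - 10.51*s^2 - 10.174*s - 3.444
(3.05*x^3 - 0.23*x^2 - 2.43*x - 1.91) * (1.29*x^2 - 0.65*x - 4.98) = 3.9345*x^5 - 2.2792*x^4 - 18.1742*x^3 + 0.261000000000001*x^2 + 13.3429*x + 9.5118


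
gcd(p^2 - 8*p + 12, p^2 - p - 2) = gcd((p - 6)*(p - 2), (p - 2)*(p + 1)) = p - 2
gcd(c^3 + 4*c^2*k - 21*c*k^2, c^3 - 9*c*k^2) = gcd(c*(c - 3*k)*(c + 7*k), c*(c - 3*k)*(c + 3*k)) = c^2 - 3*c*k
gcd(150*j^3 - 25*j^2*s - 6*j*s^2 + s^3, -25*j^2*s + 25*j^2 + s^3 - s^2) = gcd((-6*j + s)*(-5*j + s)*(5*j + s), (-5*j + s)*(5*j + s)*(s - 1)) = -25*j^2 + s^2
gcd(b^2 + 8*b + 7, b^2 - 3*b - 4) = b + 1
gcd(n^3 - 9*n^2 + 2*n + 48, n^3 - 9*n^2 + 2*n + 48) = n^3 - 9*n^2 + 2*n + 48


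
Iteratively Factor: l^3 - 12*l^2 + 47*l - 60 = (l - 3)*(l^2 - 9*l + 20) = (l - 4)*(l - 3)*(l - 5)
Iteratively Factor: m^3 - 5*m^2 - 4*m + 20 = (m - 2)*(m^2 - 3*m - 10) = (m - 5)*(m - 2)*(m + 2)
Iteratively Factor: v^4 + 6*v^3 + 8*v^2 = (v)*(v^3 + 6*v^2 + 8*v) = v*(v + 2)*(v^2 + 4*v) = v^2*(v + 2)*(v + 4)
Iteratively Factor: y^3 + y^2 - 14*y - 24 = (y - 4)*(y^2 + 5*y + 6) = (y - 4)*(y + 3)*(y + 2)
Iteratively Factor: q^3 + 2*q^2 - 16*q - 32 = (q + 4)*(q^2 - 2*q - 8) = (q - 4)*(q + 4)*(q + 2)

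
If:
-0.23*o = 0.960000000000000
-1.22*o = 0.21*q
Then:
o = -4.17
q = 24.25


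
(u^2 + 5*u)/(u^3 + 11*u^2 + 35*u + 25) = u/(u^2 + 6*u + 5)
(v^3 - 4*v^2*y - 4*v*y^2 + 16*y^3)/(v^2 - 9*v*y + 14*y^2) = (-v^2 + 2*v*y + 8*y^2)/(-v + 7*y)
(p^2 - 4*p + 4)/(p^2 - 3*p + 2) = (p - 2)/(p - 1)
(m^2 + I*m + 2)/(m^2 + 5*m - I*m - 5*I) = (m + 2*I)/(m + 5)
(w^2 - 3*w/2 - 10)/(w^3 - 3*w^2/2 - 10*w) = 1/w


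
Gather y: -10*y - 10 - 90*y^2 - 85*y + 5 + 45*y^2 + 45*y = -45*y^2 - 50*y - 5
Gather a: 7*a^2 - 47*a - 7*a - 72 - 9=7*a^2 - 54*a - 81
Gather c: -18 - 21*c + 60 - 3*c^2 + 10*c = -3*c^2 - 11*c + 42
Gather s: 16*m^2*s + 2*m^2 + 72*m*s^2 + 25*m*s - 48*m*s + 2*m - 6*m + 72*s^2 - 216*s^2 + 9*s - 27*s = 2*m^2 - 4*m + s^2*(72*m - 144) + s*(16*m^2 - 23*m - 18)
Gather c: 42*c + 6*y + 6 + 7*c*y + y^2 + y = c*(7*y + 42) + y^2 + 7*y + 6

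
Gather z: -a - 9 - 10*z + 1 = -a - 10*z - 8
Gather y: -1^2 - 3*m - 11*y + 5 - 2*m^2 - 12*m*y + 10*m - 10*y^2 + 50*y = -2*m^2 + 7*m - 10*y^2 + y*(39 - 12*m) + 4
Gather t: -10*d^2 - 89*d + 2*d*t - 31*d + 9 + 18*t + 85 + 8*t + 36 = -10*d^2 - 120*d + t*(2*d + 26) + 130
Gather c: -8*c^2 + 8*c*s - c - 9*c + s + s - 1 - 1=-8*c^2 + c*(8*s - 10) + 2*s - 2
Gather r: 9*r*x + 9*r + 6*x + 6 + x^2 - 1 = r*(9*x + 9) + x^2 + 6*x + 5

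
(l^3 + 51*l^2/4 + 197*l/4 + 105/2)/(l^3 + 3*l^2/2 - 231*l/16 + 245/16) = 4*(4*l^2 + 31*l + 42)/(16*l^2 - 56*l + 49)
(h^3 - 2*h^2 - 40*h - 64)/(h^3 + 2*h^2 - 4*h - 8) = (h^2 - 4*h - 32)/(h^2 - 4)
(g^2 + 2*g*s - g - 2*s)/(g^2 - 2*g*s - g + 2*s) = (-g - 2*s)/(-g + 2*s)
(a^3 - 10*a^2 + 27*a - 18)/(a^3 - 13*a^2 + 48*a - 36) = (a - 3)/(a - 6)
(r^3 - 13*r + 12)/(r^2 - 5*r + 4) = (r^2 + r - 12)/(r - 4)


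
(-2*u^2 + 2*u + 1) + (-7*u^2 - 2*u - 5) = -9*u^2 - 4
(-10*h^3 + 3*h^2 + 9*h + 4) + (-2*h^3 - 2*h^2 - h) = -12*h^3 + h^2 + 8*h + 4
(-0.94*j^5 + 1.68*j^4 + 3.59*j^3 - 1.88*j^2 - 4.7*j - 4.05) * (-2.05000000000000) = 1.927*j^5 - 3.444*j^4 - 7.3595*j^3 + 3.854*j^2 + 9.635*j + 8.3025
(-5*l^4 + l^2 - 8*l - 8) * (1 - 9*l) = 45*l^5 - 5*l^4 - 9*l^3 + 73*l^2 + 64*l - 8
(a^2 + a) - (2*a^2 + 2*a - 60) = -a^2 - a + 60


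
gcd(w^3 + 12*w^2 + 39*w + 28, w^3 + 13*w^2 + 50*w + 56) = w^2 + 11*w + 28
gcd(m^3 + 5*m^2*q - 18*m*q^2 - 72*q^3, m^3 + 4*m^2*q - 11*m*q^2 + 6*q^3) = m + 6*q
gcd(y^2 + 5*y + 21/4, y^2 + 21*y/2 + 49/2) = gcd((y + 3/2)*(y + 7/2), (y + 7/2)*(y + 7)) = y + 7/2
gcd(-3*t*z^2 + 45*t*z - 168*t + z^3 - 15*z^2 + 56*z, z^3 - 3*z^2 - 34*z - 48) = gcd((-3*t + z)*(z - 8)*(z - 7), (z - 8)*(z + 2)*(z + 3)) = z - 8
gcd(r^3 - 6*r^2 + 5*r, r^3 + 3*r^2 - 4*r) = r^2 - r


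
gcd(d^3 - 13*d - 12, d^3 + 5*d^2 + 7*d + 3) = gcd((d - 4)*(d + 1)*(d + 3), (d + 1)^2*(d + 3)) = d^2 + 4*d + 3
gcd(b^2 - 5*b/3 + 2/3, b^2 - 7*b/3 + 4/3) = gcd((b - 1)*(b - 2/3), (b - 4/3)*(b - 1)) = b - 1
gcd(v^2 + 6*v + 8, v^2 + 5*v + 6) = v + 2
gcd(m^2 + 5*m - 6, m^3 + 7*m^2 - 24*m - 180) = m + 6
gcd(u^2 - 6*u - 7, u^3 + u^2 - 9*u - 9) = u + 1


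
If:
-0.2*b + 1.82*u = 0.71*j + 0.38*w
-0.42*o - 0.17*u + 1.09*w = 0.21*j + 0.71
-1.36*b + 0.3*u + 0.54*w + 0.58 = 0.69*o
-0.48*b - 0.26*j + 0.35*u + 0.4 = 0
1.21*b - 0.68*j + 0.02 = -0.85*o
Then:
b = 3.09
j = -12.81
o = -14.67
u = -6.43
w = -8.47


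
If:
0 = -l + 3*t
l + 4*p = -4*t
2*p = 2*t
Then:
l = 0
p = 0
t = 0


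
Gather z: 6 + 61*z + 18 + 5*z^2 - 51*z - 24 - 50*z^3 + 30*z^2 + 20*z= -50*z^3 + 35*z^2 + 30*z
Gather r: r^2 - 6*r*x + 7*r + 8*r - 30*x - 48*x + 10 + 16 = r^2 + r*(15 - 6*x) - 78*x + 26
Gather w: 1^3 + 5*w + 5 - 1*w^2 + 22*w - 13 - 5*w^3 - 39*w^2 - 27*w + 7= -5*w^3 - 40*w^2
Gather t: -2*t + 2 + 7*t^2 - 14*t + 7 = 7*t^2 - 16*t + 9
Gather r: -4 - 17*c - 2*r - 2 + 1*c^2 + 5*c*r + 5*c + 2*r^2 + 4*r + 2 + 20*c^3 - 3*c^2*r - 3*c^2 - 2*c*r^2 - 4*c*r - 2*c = 20*c^3 - 2*c^2 - 14*c + r^2*(2 - 2*c) + r*(-3*c^2 + c + 2) - 4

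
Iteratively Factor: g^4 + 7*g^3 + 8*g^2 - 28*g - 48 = (g + 2)*(g^3 + 5*g^2 - 2*g - 24) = (g + 2)*(g + 4)*(g^2 + g - 6) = (g - 2)*(g + 2)*(g + 4)*(g + 3)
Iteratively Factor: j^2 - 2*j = (j - 2)*(j)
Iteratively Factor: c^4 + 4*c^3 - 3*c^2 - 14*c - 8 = (c + 4)*(c^3 - 3*c - 2) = (c + 1)*(c + 4)*(c^2 - c - 2) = (c + 1)^2*(c + 4)*(c - 2)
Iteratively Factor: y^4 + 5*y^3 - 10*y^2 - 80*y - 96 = (y + 4)*(y^3 + y^2 - 14*y - 24) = (y + 3)*(y + 4)*(y^2 - 2*y - 8) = (y + 2)*(y + 3)*(y + 4)*(y - 4)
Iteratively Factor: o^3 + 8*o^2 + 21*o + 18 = (o + 3)*(o^2 + 5*o + 6) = (o + 3)^2*(o + 2)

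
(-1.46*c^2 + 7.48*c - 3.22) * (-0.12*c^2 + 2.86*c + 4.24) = 0.1752*c^4 - 5.0732*c^3 + 15.5888*c^2 + 22.506*c - 13.6528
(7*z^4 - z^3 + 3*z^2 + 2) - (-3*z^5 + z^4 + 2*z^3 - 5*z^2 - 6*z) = 3*z^5 + 6*z^4 - 3*z^3 + 8*z^2 + 6*z + 2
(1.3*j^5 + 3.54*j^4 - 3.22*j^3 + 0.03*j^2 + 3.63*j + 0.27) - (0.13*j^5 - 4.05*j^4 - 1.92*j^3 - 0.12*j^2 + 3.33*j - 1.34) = 1.17*j^5 + 7.59*j^4 - 1.3*j^3 + 0.15*j^2 + 0.3*j + 1.61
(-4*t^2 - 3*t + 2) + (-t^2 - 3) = -5*t^2 - 3*t - 1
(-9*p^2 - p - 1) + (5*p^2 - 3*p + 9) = -4*p^2 - 4*p + 8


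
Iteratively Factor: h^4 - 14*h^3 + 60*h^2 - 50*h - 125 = (h + 1)*(h^3 - 15*h^2 + 75*h - 125) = (h - 5)*(h + 1)*(h^2 - 10*h + 25) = (h - 5)^2*(h + 1)*(h - 5)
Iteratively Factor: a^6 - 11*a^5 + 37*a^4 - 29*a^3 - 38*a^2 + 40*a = (a)*(a^5 - 11*a^4 + 37*a^3 - 29*a^2 - 38*a + 40) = a*(a - 5)*(a^4 - 6*a^3 + 7*a^2 + 6*a - 8) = a*(a - 5)*(a + 1)*(a^3 - 7*a^2 + 14*a - 8) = a*(a - 5)*(a - 4)*(a + 1)*(a^2 - 3*a + 2) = a*(a - 5)*(a - 4)*(a - 1)*(a + 1)*(a - 2)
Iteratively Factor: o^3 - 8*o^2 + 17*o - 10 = (o - 2)*(o^2 - 6*o + 5) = (o - 2)*(o - 1)*(o - 5)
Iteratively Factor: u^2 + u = (u + 1)*(u)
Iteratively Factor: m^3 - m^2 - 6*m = (m - 3)*(m^2 + 2*m) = (m - 3)*(m + 2)*(m)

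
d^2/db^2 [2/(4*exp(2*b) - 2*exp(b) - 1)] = (128*exp(3*b) - 48*exp(2*b) + 40*exp(b) - 4)*exp(b)/(64*exp(6*b) - 96*exp(5*b) + 40*exp(3*b) - 6*exp(b) - 1)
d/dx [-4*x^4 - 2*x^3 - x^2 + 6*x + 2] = -16*x^3 - 6*x^2 - 2*x + 6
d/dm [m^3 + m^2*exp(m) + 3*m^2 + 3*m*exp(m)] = m^2*exp(m) + 3*m^2 + 5*m*exp(m) + 6*m + 3*exp(m)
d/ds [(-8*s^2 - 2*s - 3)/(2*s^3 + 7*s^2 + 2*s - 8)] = 2*(8*s^4 + 4*s^3 + 8*s^2 + 85*s + 11)/(4*s^6 + 28*s^5 + 57*s^4 - 4*s^3 - 108*s^2 - 32*s + 64)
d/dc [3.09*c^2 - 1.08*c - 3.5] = 6.18*c - 1.08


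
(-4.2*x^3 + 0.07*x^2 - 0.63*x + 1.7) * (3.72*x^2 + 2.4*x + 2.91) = -15.624*x^5 - 9.8196*x^4 - 14.3976*x^3 + 5.0157*x^2 + 2.2467*x + 4.947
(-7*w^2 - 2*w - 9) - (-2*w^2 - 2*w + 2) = -5*w^2 - 11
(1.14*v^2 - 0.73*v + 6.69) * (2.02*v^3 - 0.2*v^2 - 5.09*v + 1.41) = 2.3028*v^5 - 1.7026*v^4 + 7.8572*v^3 + 3.9851*v^2 - 35.0814*v + 9.4329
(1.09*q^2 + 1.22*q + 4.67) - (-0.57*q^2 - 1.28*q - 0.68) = 1.66*q^2 + 2.5*q + 5.35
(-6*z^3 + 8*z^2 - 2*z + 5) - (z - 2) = -6*z^3 + 8*z^2 - 3*z + 7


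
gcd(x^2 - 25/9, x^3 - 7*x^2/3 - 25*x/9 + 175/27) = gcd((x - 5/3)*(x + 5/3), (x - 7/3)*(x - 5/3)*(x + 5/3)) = x^2 - 25/9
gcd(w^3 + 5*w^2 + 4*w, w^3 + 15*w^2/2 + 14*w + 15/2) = w + 1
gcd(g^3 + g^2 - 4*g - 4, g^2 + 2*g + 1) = g + 1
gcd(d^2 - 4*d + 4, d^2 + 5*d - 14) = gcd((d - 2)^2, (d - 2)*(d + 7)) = d - 2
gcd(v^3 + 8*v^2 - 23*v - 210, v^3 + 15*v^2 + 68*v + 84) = v^2 + 13*v + 42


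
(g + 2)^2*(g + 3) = g^3 + 7*g^2 + 16*g + 12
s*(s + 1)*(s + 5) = s^3 + 6*s^2 + 5*s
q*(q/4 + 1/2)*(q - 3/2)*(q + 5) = q^4/4 + 11*q^3/8 - q^2/8 - 15*q/4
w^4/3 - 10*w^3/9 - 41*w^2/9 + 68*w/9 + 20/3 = (w/3 + 1)*(w - 5)*(w - 2)*(w + 2/3)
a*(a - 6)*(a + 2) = a^3 - 4*a^2 - 12*a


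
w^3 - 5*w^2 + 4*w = w*(w - 4)*(w - 1)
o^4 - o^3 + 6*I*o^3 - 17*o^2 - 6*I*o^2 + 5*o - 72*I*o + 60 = (o - 4)*(o + 3)*(o + I)*(o + 5*I)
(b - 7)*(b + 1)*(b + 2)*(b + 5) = b^4 + b^3 - 39*b^2 - 109*b - 70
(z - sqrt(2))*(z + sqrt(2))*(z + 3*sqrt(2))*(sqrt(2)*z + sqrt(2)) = sqrt(2)*z^4 + sqrt(2)*z^3 + 6*z^3 - 2*sqrt(2)*z^2 + 6*z^2 - 12*z - 2*sqrt(2)*z - 12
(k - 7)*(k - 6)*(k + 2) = k^3 - 11*k^2 + 16*k + 84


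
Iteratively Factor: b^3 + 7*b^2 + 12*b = (b)*(b^2 + 7*b + 12) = b*(b + 3)*(b + 4)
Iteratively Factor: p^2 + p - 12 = (p - 3)*(p + 4)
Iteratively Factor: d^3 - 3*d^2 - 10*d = (d + 2)*(d^2 - 5*d) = (d - 5)*(d + 2)*(d)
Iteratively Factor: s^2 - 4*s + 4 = (s - 2)*(s - 2)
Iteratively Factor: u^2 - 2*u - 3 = (u - 3)*(u + 1)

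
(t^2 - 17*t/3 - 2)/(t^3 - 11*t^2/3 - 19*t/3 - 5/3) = (t - 6)/(t^2 - 4*t - 5)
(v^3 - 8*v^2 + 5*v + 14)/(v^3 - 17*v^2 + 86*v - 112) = (v + 1)/(v - 8)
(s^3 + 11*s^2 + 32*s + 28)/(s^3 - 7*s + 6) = (s^3 + 11*s^2 + 32*s + 28)/(s^3 - 7*s + 6)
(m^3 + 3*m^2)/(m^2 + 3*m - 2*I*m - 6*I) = m^2/(m - 2*I)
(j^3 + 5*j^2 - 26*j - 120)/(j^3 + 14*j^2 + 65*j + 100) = (j^2 + j - 30)/(j^2 + 10*j + 25)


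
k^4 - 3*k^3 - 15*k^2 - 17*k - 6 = (k - 6)*(k + 1)^3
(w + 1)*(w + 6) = w^2 + 7*w + 6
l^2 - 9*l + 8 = (l - 8)*(l - 1)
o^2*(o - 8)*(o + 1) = o^4 - 7*o^3 - 8*o^2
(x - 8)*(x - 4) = x^2 - 12*x + 32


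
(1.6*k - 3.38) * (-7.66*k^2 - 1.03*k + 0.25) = -12.256*k^3 + 24.2428*k^2 + 3.8814*k - 0.845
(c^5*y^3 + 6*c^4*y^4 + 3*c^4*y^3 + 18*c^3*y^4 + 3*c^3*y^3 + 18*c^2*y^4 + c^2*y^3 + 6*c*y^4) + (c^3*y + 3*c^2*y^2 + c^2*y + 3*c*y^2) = c^5*y^3 + 6*c^4*y^4 + 3*c^4*y^3 + 18*c^3*y^4 + 3*c^3*y^3 + c^3*y + 18*c^2*y^4 + c^2*y^3 + 3*c^2*y^2 + c^2*y + 6*c*y^4 + 3*c*y^2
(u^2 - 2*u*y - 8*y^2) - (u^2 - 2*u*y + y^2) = -9*y^2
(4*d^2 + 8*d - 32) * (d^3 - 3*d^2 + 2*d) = 4*d^5 - 4*d^4 - 48*d^3 + 112*d^2 - 64*d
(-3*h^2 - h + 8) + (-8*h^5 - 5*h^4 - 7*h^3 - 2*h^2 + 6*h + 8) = -8*h^5 - 5*h^4 - 7*h^3 - 5*h^2 + 5*h + 16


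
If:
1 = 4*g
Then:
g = 1/4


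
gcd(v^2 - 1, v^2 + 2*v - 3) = v - 1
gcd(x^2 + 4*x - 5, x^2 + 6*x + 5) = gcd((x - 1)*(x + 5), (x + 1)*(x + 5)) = x + 5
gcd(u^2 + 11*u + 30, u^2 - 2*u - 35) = u + 5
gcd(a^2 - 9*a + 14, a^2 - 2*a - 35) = a - 7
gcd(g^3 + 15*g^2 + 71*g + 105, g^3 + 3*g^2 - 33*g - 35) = g + 7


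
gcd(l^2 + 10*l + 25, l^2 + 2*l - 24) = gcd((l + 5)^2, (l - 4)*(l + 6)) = 1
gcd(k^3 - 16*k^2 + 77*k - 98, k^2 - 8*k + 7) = k - 7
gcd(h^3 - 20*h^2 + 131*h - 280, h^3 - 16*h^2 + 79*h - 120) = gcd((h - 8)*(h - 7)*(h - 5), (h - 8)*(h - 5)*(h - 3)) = h^2 - 13*h + 40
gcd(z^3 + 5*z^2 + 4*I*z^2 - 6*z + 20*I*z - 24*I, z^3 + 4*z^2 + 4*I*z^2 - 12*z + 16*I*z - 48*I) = z^2 + z*(6 + 4*I) + 24*I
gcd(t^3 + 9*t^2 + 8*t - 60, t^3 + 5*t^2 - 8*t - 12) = t^2 + 4*t - 12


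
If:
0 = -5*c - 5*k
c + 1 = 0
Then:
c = -1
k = 1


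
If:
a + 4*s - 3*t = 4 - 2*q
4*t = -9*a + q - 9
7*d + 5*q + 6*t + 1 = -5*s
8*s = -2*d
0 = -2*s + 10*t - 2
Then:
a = -2615/2816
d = -1489/704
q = 5253/2816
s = 1489/2816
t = 861/2816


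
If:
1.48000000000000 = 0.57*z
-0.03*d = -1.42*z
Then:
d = 122.90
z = 2.60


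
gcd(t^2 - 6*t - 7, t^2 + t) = t + 1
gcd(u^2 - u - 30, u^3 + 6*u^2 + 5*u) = u + 5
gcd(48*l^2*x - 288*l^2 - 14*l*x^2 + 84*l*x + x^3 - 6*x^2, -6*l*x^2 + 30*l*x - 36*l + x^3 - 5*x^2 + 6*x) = -6*l + x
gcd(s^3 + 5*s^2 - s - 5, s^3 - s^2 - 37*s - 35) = s^2 + 6*s + 5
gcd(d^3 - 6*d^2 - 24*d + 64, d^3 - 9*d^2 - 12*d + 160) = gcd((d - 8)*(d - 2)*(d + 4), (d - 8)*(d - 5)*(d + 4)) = d^2 - 4*d - 32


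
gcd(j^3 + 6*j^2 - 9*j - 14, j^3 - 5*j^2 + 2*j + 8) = j^2 - j - 2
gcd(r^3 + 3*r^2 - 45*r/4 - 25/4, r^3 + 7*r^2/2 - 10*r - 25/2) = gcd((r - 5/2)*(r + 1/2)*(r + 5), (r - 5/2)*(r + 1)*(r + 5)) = r^2 + 5*r/2 - 25/2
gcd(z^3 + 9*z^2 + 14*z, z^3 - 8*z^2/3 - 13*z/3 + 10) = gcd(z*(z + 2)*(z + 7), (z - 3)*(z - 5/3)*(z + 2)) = z + 2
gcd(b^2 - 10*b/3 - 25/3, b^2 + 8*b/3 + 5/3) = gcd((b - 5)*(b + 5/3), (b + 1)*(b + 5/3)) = b + 5/3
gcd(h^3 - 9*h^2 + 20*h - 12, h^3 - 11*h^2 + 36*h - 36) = h^2 - 8*h + 12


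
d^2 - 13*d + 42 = (d - 7)*(d - 6)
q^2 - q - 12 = (q - 4)*(q + 3)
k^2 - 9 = (k - 3)*(k + 3)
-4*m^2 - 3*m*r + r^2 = (-4*m + r)*(m + r)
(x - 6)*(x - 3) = x^2 - 9*x + 18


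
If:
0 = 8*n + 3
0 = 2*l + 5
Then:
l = -5/2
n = -3/8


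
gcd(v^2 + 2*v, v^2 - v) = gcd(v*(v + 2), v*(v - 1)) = v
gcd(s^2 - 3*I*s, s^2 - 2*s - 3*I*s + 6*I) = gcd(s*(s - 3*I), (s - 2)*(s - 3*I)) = s - 3*I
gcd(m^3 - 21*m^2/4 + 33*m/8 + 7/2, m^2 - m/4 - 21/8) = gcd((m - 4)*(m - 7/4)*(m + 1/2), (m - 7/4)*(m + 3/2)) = m - 7/4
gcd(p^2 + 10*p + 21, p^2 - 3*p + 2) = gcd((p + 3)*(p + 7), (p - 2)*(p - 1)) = 1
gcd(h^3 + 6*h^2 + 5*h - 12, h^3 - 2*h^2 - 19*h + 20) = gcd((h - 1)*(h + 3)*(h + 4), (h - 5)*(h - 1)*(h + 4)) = h^2 + 3*h - 4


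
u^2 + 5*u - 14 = (u - 2)*(u + 7)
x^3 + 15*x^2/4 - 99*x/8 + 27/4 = (x - 3/2)*(x - 3/4)*(x + 6)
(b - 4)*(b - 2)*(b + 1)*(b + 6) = b^4 + b^3 - 28*b^2 + 20*b + 48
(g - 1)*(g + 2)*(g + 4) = g^3 + 5*g^2 + 2*g - 8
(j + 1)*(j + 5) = j^2 + 6*j + 5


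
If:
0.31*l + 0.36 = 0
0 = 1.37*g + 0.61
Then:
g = -0.45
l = -1.16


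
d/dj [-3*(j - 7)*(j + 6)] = 3 - 6*j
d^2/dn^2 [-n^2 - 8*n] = -2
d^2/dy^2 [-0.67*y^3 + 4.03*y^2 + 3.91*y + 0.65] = 8.06 - 4.02*y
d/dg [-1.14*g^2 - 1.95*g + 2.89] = -2.28*g - 1.95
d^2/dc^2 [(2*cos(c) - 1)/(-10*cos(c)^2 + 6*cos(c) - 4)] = (-450*(1 - cos(2*c))^2*cos(c) + 70*(1 - cos(2*c))^2 + 497*cos(c) - 106*cos(2*c) - 225*cos(3*c) + 100*cos(5*c) - 282)/(6*cos(c) - 5*cos(2*c) - 9)^3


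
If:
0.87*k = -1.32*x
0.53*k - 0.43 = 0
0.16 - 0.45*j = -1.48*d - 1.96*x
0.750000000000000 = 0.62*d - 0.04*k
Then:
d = 1.26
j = 2.18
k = 0.81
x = -0.53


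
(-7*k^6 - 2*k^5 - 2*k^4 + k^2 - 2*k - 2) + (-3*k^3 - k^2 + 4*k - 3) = -7*k^6 - 2*k^5 - 2*k^4 - 3*k^3 + 2*k - 5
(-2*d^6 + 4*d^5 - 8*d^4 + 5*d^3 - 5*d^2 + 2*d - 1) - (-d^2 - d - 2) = -2*d^6 + 4*d^5 - 8*d^4 + 5*d^3 - 4*d^2 + 3*d + 1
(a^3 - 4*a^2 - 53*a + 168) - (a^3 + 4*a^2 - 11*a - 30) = -8*a^2 - 42*a + 198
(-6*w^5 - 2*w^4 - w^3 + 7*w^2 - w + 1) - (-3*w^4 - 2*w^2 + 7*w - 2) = -6*w^5 + w^4 - w^3 + 9*w^2 - 8*w + 3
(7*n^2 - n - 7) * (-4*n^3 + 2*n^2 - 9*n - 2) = -28*n^5 + 18*n^4 - 37*n^3 - 19*n^2 + 65*n + 14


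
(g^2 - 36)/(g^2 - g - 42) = (g - 6)/(g - 7)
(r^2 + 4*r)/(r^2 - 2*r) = (r + 4)/(r - 2)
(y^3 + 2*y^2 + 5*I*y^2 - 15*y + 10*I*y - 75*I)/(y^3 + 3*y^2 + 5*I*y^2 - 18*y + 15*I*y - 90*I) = (y + 5)/(y + 6)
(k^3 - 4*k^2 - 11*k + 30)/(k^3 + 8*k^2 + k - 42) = (k - 5)/(k + 7)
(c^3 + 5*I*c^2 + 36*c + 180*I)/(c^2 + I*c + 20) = (c^2 + 36)/(c - 4*I)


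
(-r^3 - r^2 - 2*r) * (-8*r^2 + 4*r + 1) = 8*r^5 + 4*r^4 + 11*r^3 - 9*r^2 - 2*r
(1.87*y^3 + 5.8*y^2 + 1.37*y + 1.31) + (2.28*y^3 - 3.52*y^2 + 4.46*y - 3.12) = 4.15*y^3 + 2.28*y^2 + 5.83*y - 1.81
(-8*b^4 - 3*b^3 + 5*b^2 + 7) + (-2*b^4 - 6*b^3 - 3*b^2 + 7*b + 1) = -10*b^4 - 9*b^3 + 2*b^2 + 7*b + 8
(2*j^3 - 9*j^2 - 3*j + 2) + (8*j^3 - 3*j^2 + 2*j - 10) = 10*j^3 - 12*j^2 - j - 8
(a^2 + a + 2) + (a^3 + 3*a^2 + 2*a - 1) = a^3 + 4*a^2 + 3*a + 1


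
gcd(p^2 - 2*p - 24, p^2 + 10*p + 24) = p + 4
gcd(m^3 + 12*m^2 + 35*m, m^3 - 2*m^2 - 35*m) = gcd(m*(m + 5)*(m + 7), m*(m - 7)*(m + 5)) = m^2 + 5*m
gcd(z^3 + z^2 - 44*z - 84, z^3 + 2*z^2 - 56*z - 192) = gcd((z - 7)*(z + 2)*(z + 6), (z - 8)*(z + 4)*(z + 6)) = z + 6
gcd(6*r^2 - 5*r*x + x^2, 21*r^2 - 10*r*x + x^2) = -3*r + x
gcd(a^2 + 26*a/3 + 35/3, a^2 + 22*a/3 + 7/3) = a + 7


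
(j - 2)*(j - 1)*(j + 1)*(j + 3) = j^4 + j^3 - 7*j^2 - j + 6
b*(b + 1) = b^2 + b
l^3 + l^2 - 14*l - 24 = (l - 4)*(l + 2)*(l + 3)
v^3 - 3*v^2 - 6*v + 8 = (v - 4)*(v - 1)*(v + 2)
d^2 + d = d*(d + 1)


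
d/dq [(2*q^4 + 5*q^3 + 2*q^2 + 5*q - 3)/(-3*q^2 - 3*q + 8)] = (-12*q^5 - 33*q^4 + 34*q^3 + 129*q^2 + 14*q + 31)/(9*q^4 + 18*q^3 - 39*q^2 - 48*q + 64)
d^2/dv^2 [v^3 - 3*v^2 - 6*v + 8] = 6*v - 6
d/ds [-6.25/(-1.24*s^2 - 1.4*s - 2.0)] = (-15.5*s - 8.75)/(1.24*s^2 + 1.4*s + 2.0)^2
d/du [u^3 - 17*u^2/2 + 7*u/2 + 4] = 3*u^2 - 17*u + 7/2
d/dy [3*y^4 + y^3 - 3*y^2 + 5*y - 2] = 12*y^3 + 3*y^2 - 6*y + 5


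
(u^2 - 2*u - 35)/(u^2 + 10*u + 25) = (u - 7)/(u + 5)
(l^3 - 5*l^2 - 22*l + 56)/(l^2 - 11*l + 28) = (l^2 + 2*l - 8)/(l - 4)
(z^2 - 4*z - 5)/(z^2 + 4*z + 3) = (z - 5)/(z + 3)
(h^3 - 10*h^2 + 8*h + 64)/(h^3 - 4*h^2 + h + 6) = (h^3 - 10*h^2 + 8*h + 64)/(h^3 - 4*h^2 + h + 6)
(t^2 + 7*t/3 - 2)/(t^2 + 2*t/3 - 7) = (3*t - 2)/(3*t - 7)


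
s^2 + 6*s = s*(s + 6)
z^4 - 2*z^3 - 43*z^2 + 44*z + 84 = (z - 7)*(z - 2)*(z + 1)*(z + 6)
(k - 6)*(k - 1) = k^2 - 7*k + 6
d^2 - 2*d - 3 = (d - 3)*(d + 1)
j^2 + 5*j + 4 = (j + 1)*(j + 4)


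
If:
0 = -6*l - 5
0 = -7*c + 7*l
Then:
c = -5/6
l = -5/6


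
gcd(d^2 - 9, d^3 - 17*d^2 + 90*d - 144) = d - 3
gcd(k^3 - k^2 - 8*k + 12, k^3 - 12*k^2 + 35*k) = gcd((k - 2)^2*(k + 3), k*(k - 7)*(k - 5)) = 1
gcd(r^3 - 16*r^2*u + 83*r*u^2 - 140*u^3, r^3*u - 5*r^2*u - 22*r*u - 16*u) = 1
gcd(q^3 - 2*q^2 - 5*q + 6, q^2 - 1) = q - 1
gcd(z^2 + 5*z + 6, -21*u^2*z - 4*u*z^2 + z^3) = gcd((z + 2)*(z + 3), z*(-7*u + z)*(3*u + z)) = 1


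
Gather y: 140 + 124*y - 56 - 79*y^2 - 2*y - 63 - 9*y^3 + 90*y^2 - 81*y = -9*y^3 + 11*y^2 + 41*y + 21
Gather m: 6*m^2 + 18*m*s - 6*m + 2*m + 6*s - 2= 6*m^2 + m*(18*s - 4) + 6*s - 2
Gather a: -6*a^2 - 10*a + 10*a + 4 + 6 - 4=6 - 6*a^2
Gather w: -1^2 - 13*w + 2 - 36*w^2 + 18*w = -36*w^2 + 5*w + 1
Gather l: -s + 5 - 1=4 - s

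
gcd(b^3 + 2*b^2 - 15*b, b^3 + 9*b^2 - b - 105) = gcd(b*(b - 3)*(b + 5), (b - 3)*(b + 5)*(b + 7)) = b^2 + 2*b - 15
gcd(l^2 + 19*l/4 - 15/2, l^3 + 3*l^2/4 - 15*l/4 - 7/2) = 1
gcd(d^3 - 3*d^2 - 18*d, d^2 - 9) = d + 3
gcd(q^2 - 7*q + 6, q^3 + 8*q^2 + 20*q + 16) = 1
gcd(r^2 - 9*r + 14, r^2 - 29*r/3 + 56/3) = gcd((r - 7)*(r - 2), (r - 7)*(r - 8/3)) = r - 7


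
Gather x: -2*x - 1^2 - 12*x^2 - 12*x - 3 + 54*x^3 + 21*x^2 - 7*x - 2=54*x^3 + 9*x^2 - 21*x - 6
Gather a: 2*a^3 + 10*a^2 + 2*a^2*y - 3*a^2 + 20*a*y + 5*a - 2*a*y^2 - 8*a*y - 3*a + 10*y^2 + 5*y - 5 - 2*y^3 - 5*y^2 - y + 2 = 2*a^3 + a^2*(2*y + 7) + a*(-2*y^2 + 12*y + 2) - 2*y^3 + 5*y^2 + 4*y - 3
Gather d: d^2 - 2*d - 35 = d^2 - 2*d - 35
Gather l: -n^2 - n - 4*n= -n^2 - 5*n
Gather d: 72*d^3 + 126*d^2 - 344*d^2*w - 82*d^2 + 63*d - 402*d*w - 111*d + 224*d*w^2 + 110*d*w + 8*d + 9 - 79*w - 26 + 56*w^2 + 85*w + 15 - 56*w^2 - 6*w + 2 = 72*d^3 + d^2*(44 - 344*w) + d*(224*w^2 - 292*w - 40)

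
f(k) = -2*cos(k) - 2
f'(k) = 2*sin(k)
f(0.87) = -3.29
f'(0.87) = 1.53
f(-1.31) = -2.52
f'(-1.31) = -1.93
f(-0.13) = -3.98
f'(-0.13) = -0.26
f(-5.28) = -3.08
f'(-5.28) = 1.69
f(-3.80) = -0.42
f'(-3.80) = 1.22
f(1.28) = -2.57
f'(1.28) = 1.92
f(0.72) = -3.50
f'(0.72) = 1.32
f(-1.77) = -1.60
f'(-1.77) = -1.96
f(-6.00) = -3.92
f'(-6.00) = 0.56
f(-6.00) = -3.92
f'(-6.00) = 0.56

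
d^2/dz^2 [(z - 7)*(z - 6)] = 2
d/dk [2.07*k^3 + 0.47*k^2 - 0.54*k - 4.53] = 6.21*k^2 + 0.94*k - 0.54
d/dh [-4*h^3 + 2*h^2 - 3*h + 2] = -12*h^2 + 4*h - 3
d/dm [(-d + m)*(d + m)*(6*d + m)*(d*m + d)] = d*(-6*d^3 - 2*d^2*m - d^2 + 18*d*m^2 + 12*d*m + 4*m^3 + 3*m^2)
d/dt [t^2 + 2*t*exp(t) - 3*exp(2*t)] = 2*t*exp(t) + 2*t - 6*exp(2*t) + 2*exp(t)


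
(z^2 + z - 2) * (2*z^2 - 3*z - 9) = 2*z^4 - z^3 - 16*z^2 - 3*z + 18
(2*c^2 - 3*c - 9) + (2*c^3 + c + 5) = 2*c^3 + 2*c^2 - 2*c - 4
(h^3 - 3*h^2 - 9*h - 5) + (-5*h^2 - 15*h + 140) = h^3 - 8*h^2 - 24*h + 135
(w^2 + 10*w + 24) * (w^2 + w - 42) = w^4 + 11*w^3 - 8*w^2 - 396*w - 1008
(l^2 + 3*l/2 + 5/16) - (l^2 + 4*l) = 5/16 - 5*l/2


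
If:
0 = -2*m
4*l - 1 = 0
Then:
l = 1/4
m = 0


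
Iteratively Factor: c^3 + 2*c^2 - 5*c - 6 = (c + 3)*(c^2 - c - 2) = (c - 2)*(c + 3)*(c + 1)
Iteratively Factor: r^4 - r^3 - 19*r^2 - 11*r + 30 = (r - 5)*(r^3 + 4*r^2 + r - 6) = (r - 5)*(r + 2)*(r^2 + 2*r - 3) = (r - 5)*(r - 1)*(r + 2)*(r + 3)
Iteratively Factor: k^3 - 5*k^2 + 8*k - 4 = (k - 2)*(k^2 - 3*k + 2) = (k - 2)*(k - 1)*(k - 2)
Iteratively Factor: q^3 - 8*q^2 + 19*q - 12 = (q - 1)*(q^2 - 7*q + 12) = (q - 4)*(q - 1)*(q - 3)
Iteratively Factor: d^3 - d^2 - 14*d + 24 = (d + 4)*(d^2 - 5*d + 6) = (d - 2)*(d + 4)*(d - 3)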